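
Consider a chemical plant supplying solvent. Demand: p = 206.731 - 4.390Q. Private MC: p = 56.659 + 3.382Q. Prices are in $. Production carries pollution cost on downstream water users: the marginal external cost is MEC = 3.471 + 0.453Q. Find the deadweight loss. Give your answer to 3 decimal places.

DWL = $9.075

Market equilibrium (private): 56.659 + 3.382Q = 206.731 - 4.390Q → Q_m = 19.3093.
Social marginal cost = private MC + MEC = 60.130 + 3.835Q.
Set SMC = demand: 60.130 + 3.835Q = 206.731 - 4.390Q → Q* = 17.8238.
Between Q* and Q_m the wedge SMC − demand runs linearly from 0 to MEC(Q_m), so the loss is a triangle.
DWL = ½ × 1.4855 × 12.2181 = 9.0750.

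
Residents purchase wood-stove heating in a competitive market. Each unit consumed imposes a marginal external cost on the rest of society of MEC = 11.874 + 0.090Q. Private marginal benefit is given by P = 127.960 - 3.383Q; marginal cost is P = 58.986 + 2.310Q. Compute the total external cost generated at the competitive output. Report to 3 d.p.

Market equilibrium (private): 58.986 + 2.310Q = 127.960 - 3.383Q → Q_m = 12.1156.
Total external cost = ∫₀^{Q_m} (11.874 + 0.090Q) dQ = 11.874×12.1156 + ½×0.090×12.1156² = 150.4661.

150.466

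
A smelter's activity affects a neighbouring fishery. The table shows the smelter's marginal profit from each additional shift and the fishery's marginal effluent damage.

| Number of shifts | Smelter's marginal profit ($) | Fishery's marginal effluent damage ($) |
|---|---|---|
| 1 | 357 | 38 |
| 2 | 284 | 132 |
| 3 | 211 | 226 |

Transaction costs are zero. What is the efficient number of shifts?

2

Bargaining reaches the level where marginal profit last exceeds marginal effluent damage.
That holds through level 2 (284 ≥ 132) but not at 3 (211 < 226).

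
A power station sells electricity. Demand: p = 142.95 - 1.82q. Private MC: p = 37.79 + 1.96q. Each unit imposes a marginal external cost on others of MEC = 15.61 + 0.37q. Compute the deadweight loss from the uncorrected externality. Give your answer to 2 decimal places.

Market equilibrium (private): 37.79 + 1.96q = 142.95 - 1.82q → q_m = 27.8201.
Social marginal cost = private MC + MEC = 53.40 + 2.33q.
Set SMC = demand: 53.40 + 2.33q = 142.95 - 1.82q → q* = 21.5783.
The welfare-loss triangle has base |q_m − q*| and height MEC(q_m) (the vertical gap between SMC and demand is zero at q* and MEC at q_m).
DWL = ½ × 6.2418 × 25.9034 = 80.8419.

DWL = 80.84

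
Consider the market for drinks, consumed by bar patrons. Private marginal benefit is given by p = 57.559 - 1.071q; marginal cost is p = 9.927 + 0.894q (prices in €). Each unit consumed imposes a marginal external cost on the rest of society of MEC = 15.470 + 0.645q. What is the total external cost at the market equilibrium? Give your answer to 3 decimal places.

Market equilibrium (private): 9.927 + 0.894q = 57.559 - 1.071q → q_m = 24.2402.
Total external cost = ∫₀^{q_m} (15.470 + 0.645q) dq = 15.470×24.2402 + ½×0.645×24.2402² = 564.4928.

€564.493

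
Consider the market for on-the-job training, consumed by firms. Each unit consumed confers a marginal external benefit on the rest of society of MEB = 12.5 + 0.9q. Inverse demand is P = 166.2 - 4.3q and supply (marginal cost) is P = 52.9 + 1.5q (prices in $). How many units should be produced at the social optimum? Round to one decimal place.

Social marginal benefit = demand + MEB = 178.7 - 3.4q.
Set SMB = MC: 178.7 - 3.4q = 52.9 + 1.5q → q* = 25.6735.

q* = 25.7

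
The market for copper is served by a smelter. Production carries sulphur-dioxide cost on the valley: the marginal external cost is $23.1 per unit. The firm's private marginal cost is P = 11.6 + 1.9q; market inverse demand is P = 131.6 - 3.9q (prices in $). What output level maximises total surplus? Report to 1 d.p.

Social marginal cost = private MC + MEC = 34.7 + 1.9q.
Set SMC = demand: 34.7 + 1.9q = 131.6 - 3.9q → q* = 16.7069.

q* = 16.7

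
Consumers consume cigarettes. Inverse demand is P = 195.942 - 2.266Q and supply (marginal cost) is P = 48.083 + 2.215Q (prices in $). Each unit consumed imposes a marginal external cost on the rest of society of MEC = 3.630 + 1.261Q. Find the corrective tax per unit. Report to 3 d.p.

Social marginal benefit = demand − MEC = 192.312 - 3.527Q.
Set SMB = MC: 192.312 - 3.527Q = 48.083 + 2.215Q → Q* = 25.1183.
The Pigouvian tax equals MEC at Q*: 3.630 + 1.261×25.1183 = 35.3042.

tax = $35.304 per unit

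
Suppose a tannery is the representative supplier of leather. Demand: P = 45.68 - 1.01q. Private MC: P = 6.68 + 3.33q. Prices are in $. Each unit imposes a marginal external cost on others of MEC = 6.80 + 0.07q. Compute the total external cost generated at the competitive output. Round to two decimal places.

Market equilibrium (private): 6.68 + 3.33q = 45.68 - 1.01q → q_m = 8.9862.
Total external cost = ∫₀^{q_m} (6.80 + 0.07q) dq = 6.80×8.9862 + ½×0.07×8.9862² = 63.9325.

$63.93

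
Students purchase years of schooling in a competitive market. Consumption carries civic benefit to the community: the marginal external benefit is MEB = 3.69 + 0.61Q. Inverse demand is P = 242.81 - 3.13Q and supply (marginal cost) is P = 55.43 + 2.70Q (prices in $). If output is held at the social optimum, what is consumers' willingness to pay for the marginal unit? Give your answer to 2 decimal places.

P = $128.24

Social marginal benefit = demand + MEB = 246.50 - 2.52Q.
Set SMB = MC: 246.50 - 2.52Q = 55.43 + 2.70Q → Q* = 36.6034.
Consumer price on the demand curve at Q*: 242.81 − 3.13×36.6034 = 128.2414.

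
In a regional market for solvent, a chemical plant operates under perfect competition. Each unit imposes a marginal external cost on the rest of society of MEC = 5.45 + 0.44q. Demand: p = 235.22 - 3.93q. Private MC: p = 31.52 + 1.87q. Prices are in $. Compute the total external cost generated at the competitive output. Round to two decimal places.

Market equilibrium (private): 31.52 + 1.87q = 235.22 - 3.93q → q_m = 35.1207.
Total external cost = ∫₀^{q_m} (5.45 + 0.44q) dq = 5.45×35.1207 + ½×0.44×35.1207² = 462.7698.

$462.77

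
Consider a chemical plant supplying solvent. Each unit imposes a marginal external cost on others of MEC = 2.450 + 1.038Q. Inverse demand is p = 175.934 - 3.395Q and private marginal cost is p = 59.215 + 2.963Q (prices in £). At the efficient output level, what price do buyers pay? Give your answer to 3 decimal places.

Social marginal cost = private MC + MEC = 61.665 + 4.001Q.
Set SMC = demand: 61.665 + 4.001Q = 175.934 - 3.395Q → Q* = 15.4501.
Consumer price on the demand curve at Q*: 175.934 − 3.395×15.4501 = 123.4809.

P = £123.481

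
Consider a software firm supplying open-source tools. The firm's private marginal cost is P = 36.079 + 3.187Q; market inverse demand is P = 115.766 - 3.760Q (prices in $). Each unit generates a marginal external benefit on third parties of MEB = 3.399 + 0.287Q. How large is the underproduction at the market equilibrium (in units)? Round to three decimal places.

1.005 units

Market equilibrium (private): 36.079 + 3.187Q = 115.766 - 3.760Q → Q_m = 11.4707.
Social marginal cost = private MC − MEB = 32.680 + 2.900Q.
Set SMC = demand: 32.680 + 2.900Q = 115.766 - 3.760Q → Q* = 12.4754.
Gap = |11.4707 − 12.4754| = 1.0047.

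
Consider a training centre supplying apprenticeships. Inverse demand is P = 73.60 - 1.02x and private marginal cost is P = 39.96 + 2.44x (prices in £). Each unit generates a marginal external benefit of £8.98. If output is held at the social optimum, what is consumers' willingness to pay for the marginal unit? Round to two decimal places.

Social marginal cost = private MC − MEB = 30.98 + 2.44x.
Set SMC = demand: 30.98 + 2.44x = 73.60 - 1.02x → x* = 12.3179.
Consumer price on the demand curve at x*: 73.60 − 1.02×12.3179 = 61.0357.

P = £61.04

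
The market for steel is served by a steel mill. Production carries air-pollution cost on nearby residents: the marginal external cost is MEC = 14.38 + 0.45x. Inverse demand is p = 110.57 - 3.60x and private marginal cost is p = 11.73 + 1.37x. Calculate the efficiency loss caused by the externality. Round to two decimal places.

Market equilibrium (private): 11.73 + 1.37x = 110.57 - 3.60x → x_m = 19.8873.
Social marginal cost = private MC + MEC = 26.11 + 1.82x.
Set SMC = demand: 26.11 + 1.82x = 110.57 - 3.60x → x* = 15.5830.
Between x* and x_m the wedge SMC − demand runs linearly from 0 to MEC(x_m), so the loss is a triangle.
DWL = ½ × 4.3043 × 23.3293 = 50.2082.

DWL = 50.21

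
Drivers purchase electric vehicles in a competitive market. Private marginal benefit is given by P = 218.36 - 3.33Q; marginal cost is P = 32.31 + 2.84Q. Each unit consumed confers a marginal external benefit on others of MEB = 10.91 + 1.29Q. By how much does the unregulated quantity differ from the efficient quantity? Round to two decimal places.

Market equilibrium (private): 32.31 + 2.84Q = 218.36 - 3.33Q → Q_m = 30.1540.
Social marginal benefit = demand + MEB = 229.27 - 2.04Q.
Set SMB = MC: 229.27 - 2.04Q = 32.31 + 2.84Q → Q* = 40.3607.
Gap = |30.1540 − 40.3607| = 10.2067.

10.21 units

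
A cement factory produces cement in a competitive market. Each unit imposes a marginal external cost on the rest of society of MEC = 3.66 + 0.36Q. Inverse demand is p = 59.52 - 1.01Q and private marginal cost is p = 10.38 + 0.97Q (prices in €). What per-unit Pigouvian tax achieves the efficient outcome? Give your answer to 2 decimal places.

Social marginal cost = private MC + MEC = 14.04 + 1.33Q.
Set SMC = demand: 14.04 + 1.33Q = 59.52 - 1.01Q → Q* = 19.4359.
The Pigouvian tax equals MEC at Q*: 3.66 + 0.36×19.4359 = 10.6569.

tax = €10.66 per unit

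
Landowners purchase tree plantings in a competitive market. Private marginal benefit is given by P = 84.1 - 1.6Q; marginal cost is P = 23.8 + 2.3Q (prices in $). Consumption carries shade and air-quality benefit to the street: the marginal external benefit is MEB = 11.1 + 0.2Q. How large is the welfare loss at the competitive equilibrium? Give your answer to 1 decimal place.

DWL = $27.2

Market equilibrium (private): 23.8 + 2.3Q = 84.1 - 1.6Q → Q_m = 15.4615.
Social marginal benefit = demand + MEB = 95.2 - 1.4Q.
Set SMB = MC: 95.2 - 1.4Q = 23.8 + 2.3Q → Q* = 19.2973.
Height of the DWL triangle at Q_m is SMB(Q_m) − MC(Q_m) = MEB(Q_m) = 14.1923.
DWL = ½ × 3.8358 × 14.1923 = 27.2194.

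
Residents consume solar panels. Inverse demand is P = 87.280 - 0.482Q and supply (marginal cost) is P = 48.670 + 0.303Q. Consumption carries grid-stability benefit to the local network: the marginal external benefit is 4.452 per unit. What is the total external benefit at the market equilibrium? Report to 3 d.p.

218.970

Market equilibrium (private): 48.670 + 0.303Q = 87.280 - 0.482Q → Q_m = 49.1847.
Total external benefit = MEB × Q_m = 4.452 × 49.1847 = 218.9703.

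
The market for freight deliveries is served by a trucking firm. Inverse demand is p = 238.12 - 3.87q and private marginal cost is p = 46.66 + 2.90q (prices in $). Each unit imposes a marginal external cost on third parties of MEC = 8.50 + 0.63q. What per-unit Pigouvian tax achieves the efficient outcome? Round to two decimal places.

tax = $24.08 per unit

Social marginal cost = private MC + MEC = 55.16 + 3.53q.
Set SMC = demand: 55.16 + 3.53q = 238.12 - 3.87q → q* = 24.7243.
The Pigouvian tax equals MEC at q*: 8.50 + 0.63×24.7243 = 24.0763.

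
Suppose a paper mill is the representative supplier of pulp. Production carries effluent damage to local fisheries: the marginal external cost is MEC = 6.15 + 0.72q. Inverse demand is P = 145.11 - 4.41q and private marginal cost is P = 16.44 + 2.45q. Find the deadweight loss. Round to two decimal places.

Market equilibrium (private): 16.44 + 2.45q = 145.11 - 4.41q → q_m = 18.7566.
Social marginal cost = private MC + MEC = 22.59 + 3.17q.
Set SMC = demand: 22.59 + 3.17q = 145.11 - 4.41q → q* = 16.1636.
The loss is the area between SMC and demand from q* to q_m; with linear curves that's a triangle of height MEC(q_m).
DWL = ½ × 2.5930 × 19.6547 = 25.4823.

DWL = 25.48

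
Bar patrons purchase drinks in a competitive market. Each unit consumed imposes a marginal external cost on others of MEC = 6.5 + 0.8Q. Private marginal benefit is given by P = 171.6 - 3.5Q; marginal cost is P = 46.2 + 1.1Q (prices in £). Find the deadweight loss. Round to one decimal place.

DWL = £74.2

Market equilibrium (private): 46.2 + 1.1Q = 171.6 - 3.5Q → Q_m = 27.2609.
Social marginal benefit = demand − MEC = 165.1 - 4.3Q.
Set SMB = MC: 165.1 - 4.3Q = 46.2 + 1.1Q → Q* = 22.0185.
Between Q* and Q_m the wedge MC − SMB runs linearly from 0 to MEC(Q_m), so the loss is a triangle.
DWL = ½ × 5.2424 × 28.3087 = 74.2028.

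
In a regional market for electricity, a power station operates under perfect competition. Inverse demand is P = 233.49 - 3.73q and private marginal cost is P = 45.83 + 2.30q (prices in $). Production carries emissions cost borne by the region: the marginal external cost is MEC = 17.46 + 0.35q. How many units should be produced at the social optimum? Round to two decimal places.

Social marginal cost = private MC + MEC = 63.29 + 2.65q.
Set SMC = demand: 63.29 + 2.65q = 233.49 - 3.73q → q* = 26.6771.

q* = 26.68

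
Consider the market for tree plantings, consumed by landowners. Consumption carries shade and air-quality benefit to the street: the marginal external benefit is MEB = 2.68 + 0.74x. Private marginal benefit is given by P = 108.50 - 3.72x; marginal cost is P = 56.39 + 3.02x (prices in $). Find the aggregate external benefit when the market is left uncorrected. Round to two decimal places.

Market equilibrium (private): 56.39 + 3.02x = 108.50 - 3.72x → x_m = 7.7315.
Total external benefit = ∫₀^{x_m} (2.68 + 0.74x) dx = 2.68×7.7315 + ½×0.74×7.7315² = 42.8376.

$42.84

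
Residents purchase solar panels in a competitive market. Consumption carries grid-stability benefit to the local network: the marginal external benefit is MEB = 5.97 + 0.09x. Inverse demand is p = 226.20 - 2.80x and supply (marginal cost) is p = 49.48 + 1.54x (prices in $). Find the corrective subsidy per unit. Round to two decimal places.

subsidy = $9.84 per unit

Social marginal benefit = demand + MEB = 232.17 - 2.71x.
Set SMB = MC: 232.17 - 2.71x = 49.48 + 1.54x → x* = 42.9859.
The Pigouvian subsidy equals MEB at x*: 5.97 + 0.09×42.9859 = 9.8387.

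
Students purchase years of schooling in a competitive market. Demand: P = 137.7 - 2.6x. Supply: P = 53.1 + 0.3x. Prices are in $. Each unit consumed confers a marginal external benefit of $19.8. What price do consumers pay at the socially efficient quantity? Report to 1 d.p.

P = $44.1

Social marginal benefit = demand + MEB = 157.5 - 2.6x.
Set SMB = MC: 157.5 - 2.6x = 53.1 + 0.3x → x* = 36.0000.
Consumer price on the demand curve at x*: 137.7 − 2.6×36.0000 = 44.1000.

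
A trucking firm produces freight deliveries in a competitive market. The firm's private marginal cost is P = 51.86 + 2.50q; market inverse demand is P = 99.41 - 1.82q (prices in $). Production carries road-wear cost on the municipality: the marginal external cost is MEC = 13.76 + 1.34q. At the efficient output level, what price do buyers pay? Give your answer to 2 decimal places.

P = $88.54

Social marginal cost = private MC + MEC = 65.62 + 3.84q.
Set SMC = demand: 65.62 + 3.84q = 99.41 - 1.82q → q* = 5.9700.
Consumer price on the demand curve at q*: 99.41 − 1.82×5.9700 = 88.5446.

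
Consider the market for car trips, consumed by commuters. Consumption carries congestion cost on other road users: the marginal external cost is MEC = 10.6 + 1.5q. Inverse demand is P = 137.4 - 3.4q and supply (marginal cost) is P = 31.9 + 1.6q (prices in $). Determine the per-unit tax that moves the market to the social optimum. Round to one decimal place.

Social marginal benefit = demand − MEC = 126.8 - 4.9q.
Set SMB = MC: 126.8 - 4.9q = 31.9 + 1.6q → q* = 14.6000.
The Pigouvian tax equals MEC at q*: 10.6 + 1.5×14.6000 = 32.5000.

tax = $32.5 per unit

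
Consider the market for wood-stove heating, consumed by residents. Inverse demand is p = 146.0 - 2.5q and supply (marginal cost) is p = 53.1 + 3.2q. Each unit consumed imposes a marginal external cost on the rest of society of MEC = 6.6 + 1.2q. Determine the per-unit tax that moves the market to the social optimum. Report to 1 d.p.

tax = 21.6 per unit

Social marginal benefit = demand − MEC = 139.4 - 3.7q.
Set SMB = MC: 139.4 - 3.7q = 53.1 + 3.2q → q* = 12.5072.
The Pigouvian tax equals MEC at q*: 6.6 + 1.2×12.5072 = 21.6086.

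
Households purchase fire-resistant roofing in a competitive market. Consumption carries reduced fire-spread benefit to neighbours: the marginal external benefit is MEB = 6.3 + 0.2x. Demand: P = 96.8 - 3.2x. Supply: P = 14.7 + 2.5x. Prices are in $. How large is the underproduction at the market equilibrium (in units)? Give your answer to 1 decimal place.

Market equilibrium (private): 14.7 + 2.5x = 96.8 - 3.2x → x_m = 14.4035.
Social marginal benefit = demand + MEB = 103.1 - 3.0x.
Set SMB = MC: 103.1 - 3.0x = 14.7 + 2.5x → x* = 16.0727.
Gap = |14.4035 − 16.0727| = 1.6692.

1.7 units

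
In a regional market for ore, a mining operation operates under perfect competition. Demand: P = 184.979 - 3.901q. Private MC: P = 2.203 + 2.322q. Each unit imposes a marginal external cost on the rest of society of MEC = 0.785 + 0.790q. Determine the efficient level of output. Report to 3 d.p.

q* = 25.951

Social marginal cost = private MC + MEC = 2.988 + 3.112q.
Set SMC = demand: 2.988 + 3.112q = 184.979 - 3.901q → q* = 25.9505.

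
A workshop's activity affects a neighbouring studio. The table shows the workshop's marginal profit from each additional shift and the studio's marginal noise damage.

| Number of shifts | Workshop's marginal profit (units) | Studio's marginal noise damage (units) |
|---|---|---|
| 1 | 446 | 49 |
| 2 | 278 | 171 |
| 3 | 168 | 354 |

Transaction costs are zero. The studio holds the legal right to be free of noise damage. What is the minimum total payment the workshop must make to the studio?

Efficient level: marginal profit ≥ marginal noise damage through level 2, so k* = 2.
With the studio holding the right, the workshop must at least compensate total damage at k*: 49 + 171 = 220.

220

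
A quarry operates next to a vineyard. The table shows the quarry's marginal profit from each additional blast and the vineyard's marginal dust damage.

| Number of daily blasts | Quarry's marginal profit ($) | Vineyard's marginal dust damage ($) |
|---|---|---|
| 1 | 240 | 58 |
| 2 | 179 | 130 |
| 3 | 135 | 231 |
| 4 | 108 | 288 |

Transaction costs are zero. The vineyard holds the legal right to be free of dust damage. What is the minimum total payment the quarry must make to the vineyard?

Efficient level: marginal profit ≥ marginal dust damage through level 2, so k* = 2.
With the vineyard holding the right, the quarry must at least compensate total damage at k*: 58 + 130 = 188.

$188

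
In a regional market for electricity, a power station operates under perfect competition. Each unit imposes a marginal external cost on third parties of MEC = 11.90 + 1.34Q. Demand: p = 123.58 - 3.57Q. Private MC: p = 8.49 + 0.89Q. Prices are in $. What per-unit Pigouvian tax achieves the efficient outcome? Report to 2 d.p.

tax = $35.74 per unit

Social marginal cost = private MC + MEC = 20.39 + 2.23Q.
Set SMC = demand: 20.39 + 2.23Q = 123.58 - 3.57Q → Q* = 17.7914.
The Pigouvian tax equals MEC at Q*: 11.90 + 1.34×17.7914 = 35.7405.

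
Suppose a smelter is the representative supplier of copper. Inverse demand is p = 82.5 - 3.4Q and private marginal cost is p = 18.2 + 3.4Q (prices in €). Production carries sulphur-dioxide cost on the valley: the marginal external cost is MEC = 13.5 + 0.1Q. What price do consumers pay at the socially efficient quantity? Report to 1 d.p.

Social marginal cost = private MC + MEC = 31.7 + 3.5Q.
Set SMC = demand: 31.7 + 3.5Q = 82.5 - 3.4Q → Q* = 7.3623.
Consumer price on the demand curve at Q*: 82.5 − 3.4×7.3623 = 57.4682.

P = €57.5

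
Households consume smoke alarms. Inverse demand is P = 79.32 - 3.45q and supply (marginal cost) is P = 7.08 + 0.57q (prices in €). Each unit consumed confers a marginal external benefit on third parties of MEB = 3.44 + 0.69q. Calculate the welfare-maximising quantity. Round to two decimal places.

q* = 22.73

Social marginal benefit = demand + MEB = 82.76 - 2.76q.
Set SMB = MC: 82.76 - 2.76q = 7.08 + 0.57q → q* = 22.7267.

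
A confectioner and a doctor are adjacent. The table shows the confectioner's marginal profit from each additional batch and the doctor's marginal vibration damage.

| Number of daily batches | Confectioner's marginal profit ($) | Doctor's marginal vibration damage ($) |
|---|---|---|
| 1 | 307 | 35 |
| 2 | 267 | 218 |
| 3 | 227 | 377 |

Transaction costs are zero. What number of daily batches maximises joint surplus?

2

Bargaining reaches the level where marginal profit last exceeds marginal vibration damage.
That holds through level 2 (267 ≥ 218) but not at 3 (227 < 377).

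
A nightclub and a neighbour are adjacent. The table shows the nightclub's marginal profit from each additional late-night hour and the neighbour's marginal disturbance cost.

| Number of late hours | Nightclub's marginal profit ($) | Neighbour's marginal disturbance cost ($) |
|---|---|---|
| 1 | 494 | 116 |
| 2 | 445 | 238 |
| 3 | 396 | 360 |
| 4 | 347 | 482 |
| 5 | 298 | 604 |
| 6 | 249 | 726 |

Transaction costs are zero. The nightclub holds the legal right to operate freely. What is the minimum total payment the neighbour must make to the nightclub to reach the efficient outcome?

$894

Left alone the nightclub would choose level 6 (marginal profit stays positive).
Efficient level: k* = 3 (marginal profit ≥ marginal disturbance cost through 3).
The neighbour must at least cover the nightclub's forgone profit from cutting 6→3: 347 + 298 + 249 = 894.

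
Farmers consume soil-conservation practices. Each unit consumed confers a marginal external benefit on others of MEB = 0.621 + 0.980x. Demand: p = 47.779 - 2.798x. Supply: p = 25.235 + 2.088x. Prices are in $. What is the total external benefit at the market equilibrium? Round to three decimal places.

$13.297

Market equilibrium (private): 25.235 + 2.088x = 47.779 - 2.798x → x_m = 4.6140.
Total external benefit = ∫₀^{x_m} (0.621 + 0.980x) dx = 0.621×4.6140 + ½×0.980×4.6140² = 13.2969.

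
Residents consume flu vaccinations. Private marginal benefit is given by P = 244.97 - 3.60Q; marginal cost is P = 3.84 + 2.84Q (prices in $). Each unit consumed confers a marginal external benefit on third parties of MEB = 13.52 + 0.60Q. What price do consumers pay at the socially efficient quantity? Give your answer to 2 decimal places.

Social marginal benefit = demand + MEB = 258.49 - 3.00Q.
Set SMB = MC: 258.49 - 3.00Q = 3.84 + 2.84Q → Q* = 43.6045.
Consumer price on the demand curve at Q*: 244.97 − 3.60×43.6045 = 87.9938.

P = $87.99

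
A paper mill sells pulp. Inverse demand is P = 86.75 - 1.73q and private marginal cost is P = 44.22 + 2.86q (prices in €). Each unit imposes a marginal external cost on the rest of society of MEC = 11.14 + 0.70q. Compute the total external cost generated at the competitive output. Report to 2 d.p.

€133.27

Market equilibrium (private): 44.22 + 2.86q = 86.75 - 1.73q → q_m = 9.2658.
Total external cost = ∫₀^{q_m} (11.14 + 0.70q) dq = 11.14×9.2658 + ½×0.70×9.2658² = 133.2703.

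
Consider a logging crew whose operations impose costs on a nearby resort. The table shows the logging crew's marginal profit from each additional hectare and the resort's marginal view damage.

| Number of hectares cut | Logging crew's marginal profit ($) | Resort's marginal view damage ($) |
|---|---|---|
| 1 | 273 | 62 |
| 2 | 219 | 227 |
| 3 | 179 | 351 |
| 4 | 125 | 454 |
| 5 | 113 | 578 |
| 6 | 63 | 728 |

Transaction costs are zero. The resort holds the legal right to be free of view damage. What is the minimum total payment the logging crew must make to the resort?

Efficient level: marginal profit ≥ marginal view damage through level 1, so k* = 1.
With the resort holding the right, the logging crew must at least compensate total damage at k*: 62 = 62.

$62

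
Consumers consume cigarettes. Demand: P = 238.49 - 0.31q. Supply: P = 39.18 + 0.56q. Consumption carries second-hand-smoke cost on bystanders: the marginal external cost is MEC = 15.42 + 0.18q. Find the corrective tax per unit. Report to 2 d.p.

Social marginal benefit = demand − MEC = 223.07 - 0.49q.
Set SMB = MC: 223.07 - 0.49q = 39.18 + 0.56q → q* = 175.1333.
The Pigouvian tax equals MEC at q*: 15.42 + 0.18×175.1333 = 46.9440.

tax = 46.94 per unit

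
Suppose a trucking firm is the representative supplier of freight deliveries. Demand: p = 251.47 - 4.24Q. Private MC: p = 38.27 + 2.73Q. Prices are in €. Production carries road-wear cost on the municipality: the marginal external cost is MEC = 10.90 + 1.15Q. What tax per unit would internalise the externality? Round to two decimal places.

Social marginal cost = private MC + MEC = 49.17 + 3.88Q.
Set SMC = demand: 49.17 + 3.88Q = 251.47 - 4.24Q → Q* = 24.9138.
The Pigouvian tax equals MEC at Q*: 10.90 + 1.15×24.9138 = 39.5509.

tax = €39.55 per unit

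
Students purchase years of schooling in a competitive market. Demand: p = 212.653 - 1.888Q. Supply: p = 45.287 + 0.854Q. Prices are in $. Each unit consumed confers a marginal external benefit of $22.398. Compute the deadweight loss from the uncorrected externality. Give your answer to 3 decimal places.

Market equilibrium (private): 45.287 + 0.854Q = 212.653 - 1.888Q → Q_m = 61.0379.
Social marginal benefit = demand + MEB = 235.051 - 1.888Q.
Set SMB = MC: 235.051 - 1.888Q = 45.287 + 0.854Q → Q* = 69.2064.
Between Q* and Q_m the wedge SMB − MC runs linearly from 0 to MEB(Q_m), so the loss is a triangle.
DWL = ½ × 8.1685 × 22.3980 = 91.4790.

DWL = $91.479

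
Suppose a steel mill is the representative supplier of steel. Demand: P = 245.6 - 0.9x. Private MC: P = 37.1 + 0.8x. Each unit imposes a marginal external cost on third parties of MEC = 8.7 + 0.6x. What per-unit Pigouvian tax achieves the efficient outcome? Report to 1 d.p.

tax = 60.8 per unit

Social marginal cost = private MC + MEC = 45.8 + 1.4x.
Set SMC = demand: 45.8 + 1.4x = 245.6 - 0.9x → x* = 86.8696.
The Pigouvian tax equals MEC at x*: 8.7 + 0.6×86.8696 = 60.8218.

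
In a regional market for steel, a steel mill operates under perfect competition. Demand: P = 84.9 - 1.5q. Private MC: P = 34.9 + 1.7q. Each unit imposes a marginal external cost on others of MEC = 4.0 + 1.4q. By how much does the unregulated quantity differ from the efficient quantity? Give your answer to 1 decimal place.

5.6 units

Market equilibrium (private): 34.9 + 1.7q = 84.9 - 1.5q → q_m = 15.6250.
Social marginal cost = private MC + MEC = 38.9 + 3.1q.
Set SMC = demand: 38.9 + 3.1q = 84.9 - 1.5q → q* = 10.0000.
Gap = |15.6250 − 10.0000| = 5.6250.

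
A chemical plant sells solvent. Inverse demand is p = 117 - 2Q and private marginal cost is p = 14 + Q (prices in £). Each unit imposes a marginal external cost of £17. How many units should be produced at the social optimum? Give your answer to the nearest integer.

Q* = 29

Social marginal cost = private MC + MEC = 31 + Q.
Set SMC = demand: 31 + Q = 117 - 2Q → Q* = 28.6667.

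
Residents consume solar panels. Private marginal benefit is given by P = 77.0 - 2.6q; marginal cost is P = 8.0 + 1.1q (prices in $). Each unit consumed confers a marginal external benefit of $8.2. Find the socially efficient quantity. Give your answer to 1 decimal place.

q* = 20.9

Social marginal benefit = demand + MEB = 85.2 - 2.6q.
Set SMB = MC: 85.2 - 2.6q = 8.0 + 1.1q → q* = 20.8649.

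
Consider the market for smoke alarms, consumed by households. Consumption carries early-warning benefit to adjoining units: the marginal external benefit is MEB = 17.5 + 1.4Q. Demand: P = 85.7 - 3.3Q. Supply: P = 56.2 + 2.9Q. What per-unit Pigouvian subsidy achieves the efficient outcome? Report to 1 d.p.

Social marginal benefit = demand + MEB = 103.2 - 1.9Q.
Set SMB = MC: 103.2 - 1.9Q = 56.2 + 2.9Q → Q* = 9.7917.
The Pigouvian subsidy equals MEB at Q*: 17.5 + 1.4×9.7917 = 31.2084.

subsidy = 31.2 per unit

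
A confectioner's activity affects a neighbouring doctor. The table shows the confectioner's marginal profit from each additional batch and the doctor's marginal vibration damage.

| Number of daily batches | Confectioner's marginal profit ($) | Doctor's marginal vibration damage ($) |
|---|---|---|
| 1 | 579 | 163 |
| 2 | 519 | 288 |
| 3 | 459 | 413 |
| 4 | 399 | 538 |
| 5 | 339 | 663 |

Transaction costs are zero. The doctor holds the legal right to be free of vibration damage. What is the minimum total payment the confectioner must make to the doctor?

$864

Efficient level: marginal profit ≥ marginal vibration damage through level 3, so k* = 3.
With the doctor holding the right, the confectioner must at least compensate total damage at k*: 163 + 288 + 413 = 864.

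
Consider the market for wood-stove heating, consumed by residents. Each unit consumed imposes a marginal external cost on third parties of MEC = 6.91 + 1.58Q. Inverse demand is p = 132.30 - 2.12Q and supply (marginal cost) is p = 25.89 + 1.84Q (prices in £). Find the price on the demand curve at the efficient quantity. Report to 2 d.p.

P = £94.22

Social marginal benefit = demand − MEC = 125.39 - 3.70Q.
Set SMB = MC: 125.39 - 3.70Q = 25.89 + 1.84Q → Q* = 17.9603.
Consumer price on the demand curve at Q*: 132.30 − 2.12×17.9603 = 94.2242.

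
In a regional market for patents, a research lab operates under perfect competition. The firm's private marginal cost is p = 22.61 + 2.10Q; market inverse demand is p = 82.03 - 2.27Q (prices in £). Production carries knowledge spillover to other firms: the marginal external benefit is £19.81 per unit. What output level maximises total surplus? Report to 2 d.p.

Q* = 18.13

Social marginal cost = private MC − MEB = 2.80 + 2.10Q.
Set SMC = demand: 2.80 + 2.10Q = 82.03 - 2.27Q → Q* = 18.1304.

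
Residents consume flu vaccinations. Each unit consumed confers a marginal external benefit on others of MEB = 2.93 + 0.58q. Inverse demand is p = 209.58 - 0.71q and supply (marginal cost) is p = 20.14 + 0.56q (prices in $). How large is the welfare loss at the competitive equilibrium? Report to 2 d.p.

Market equilibrium (private): 20.14 + 0.56q = 209.58 - 0.71q → q_m = 149.1654.
Social marginal benefit = demand + MEB = 212.51 - 0.13q.
Set SMB = MC: 212.51 - 0.13q = 20.14 + 0.56q → q* = 278.7971.
Height of the DWL triangle at q_m is SMB(q_m) − MC(q_m) = MEB(q_m) = 89.4459.
DWL = ½ × 129.6317 × 89.4459 = 5797.5120.

DWL = $5797.51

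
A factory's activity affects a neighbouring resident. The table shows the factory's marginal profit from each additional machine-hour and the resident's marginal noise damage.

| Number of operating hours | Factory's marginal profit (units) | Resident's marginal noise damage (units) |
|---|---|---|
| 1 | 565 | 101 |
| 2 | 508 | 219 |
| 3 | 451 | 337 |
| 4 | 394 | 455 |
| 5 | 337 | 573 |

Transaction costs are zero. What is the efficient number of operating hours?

3

Bargaining reaches the level where marginal profit last exceeds marginal noise damage.
That holds through level 3 (451 ≥ 337) but not at 4 (394 < 455).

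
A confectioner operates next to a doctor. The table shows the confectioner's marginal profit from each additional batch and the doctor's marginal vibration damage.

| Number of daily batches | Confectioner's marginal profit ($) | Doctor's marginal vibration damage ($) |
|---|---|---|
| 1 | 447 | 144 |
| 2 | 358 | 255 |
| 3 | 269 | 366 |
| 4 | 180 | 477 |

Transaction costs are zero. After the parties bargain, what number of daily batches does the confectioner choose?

Bargaining reaches the level where marginal profit last exceeds marginal vibration damage.
That holds through level 2 (358 ≥ 255) but not at 3 (269 < 366).

2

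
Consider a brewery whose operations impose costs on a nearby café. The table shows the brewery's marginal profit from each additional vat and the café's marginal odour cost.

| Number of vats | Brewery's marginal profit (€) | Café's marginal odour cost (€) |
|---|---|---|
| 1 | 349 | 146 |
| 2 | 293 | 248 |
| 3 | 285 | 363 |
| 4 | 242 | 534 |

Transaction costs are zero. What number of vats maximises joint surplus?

2

Bargaining reaches the level where marginal profit last exceeds marginal odour cost.
That holds through level 2 (293 ≥ 248) but not at 3 (285 < 363).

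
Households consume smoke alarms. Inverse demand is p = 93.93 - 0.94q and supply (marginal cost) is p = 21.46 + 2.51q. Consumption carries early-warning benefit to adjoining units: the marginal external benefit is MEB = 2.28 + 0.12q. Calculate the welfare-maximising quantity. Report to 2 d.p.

q* = 22.45

Social marginal benefit = demand + MEB = 96.21 - 0.82q.
Set SMB = MC: 96.21 - 0.82q = 21.46 + 2.51q → q* = 22.4474.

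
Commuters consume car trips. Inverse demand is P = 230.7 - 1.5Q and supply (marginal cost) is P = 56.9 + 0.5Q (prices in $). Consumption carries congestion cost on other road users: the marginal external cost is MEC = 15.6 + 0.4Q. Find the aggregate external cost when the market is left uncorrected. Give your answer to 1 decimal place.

Market equilibrium (private): 56.9 + 0.5Q = 230.7 - 1.5Q → Q_m = 86.9000.
Total external cost = ∫₀^{Q_m} (15.6 + 0.4Q) dQ = 15.6×86.9000 + ½×0.4×86.9000² = 2865.9620.

$2866.0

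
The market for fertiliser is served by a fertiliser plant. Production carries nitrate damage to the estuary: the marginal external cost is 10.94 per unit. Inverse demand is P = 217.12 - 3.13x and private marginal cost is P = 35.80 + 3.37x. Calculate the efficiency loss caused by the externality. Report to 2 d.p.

Market equilibrium (private): 35.80 + 3.37x = 217.12 - 3.13x → x_m = 27.8954.
Social marginal cost = private MC + MEC = 46.74 + 3.37x.
Set SMC = demand: 46.74 + 3.37x = 217.12 - 3.13x → x* = 26.2123.
Between x* and x_m the wedge SMC − demand runs linearly from 0 to MEC(x_m), so the loss is a triangle.
DWL = ½ × 1.6831 × 10.9400 = 9.2066.

DWL = 9.21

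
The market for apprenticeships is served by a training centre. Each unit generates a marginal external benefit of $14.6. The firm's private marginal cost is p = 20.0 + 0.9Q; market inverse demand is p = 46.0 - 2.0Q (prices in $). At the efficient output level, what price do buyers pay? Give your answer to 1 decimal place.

Social marginal cost = private MC − MEB = 5.4 + 0.9Q.
Set SMC = demand: 5.4 + 0.9Q = 46.0 - 2.0Q → Q* = 14.0000.
Consumer price on the demand curve at Q*: 46.0 − 2.0×14.0000 = 18.0000.

P = $18.0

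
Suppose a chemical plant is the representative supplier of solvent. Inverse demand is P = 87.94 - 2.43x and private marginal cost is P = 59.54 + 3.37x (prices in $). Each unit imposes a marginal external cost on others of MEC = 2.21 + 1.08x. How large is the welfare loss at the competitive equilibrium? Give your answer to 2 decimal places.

DWL = $4.09

Market equilibrium (private): 59.54 + 3.37x = 87.94 - 2.43x → x_m = 4.8966.
Social marginal cost = private MC + MEC = 61.75 + 4.45x.
Set SMC = demand: 61.75 + 4.45x = 87.94 - 2.43x → x* = 3.8067.
The welfare-loss triangle has base |x_m − x*| and height MEC(x_m) (the vertical gap between SMC and demand is zero at x* and MEC at x_m).
DWL = ½ × 1.0899 × 7.4983 = 4.0862.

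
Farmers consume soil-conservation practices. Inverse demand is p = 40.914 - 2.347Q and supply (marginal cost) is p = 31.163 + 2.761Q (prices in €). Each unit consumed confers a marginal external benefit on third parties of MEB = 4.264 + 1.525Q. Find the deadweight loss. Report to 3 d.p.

DWL = €7.184

Market equilibrium (private): 31.163 + 2.761Q = 40.914 - 2.347Q → Q_m = 1.9090.
Social marginal benefit = demand + MEB = 45.178 - 0.822Q.
Set SMB = MC: 45.178 - 0.822Q = 31.163 + 2.761Q → Q* = 3.9115.
The welfare-loss triangle has base |Q_m − Q*| and height MEB(Q_m) (the vertical gap between SMB and MC is zero at Q* and MEB at Q_m).
DWL = ½ × 2.0025 × 7.1752 = 7.1842.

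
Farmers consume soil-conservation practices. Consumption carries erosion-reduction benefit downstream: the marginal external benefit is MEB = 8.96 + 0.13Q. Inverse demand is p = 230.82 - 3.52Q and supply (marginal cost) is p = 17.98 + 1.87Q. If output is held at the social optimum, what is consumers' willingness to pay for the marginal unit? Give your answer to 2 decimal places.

P = 82.39

Social marginal benefit = demand + MEB = 239.78 - 3.39Q.
Set SMB = MC: 239.78 - 3.39Q = 17.98 + 1.87Q → Q* = 42.1673.
Consumer price on the demand curve at Q*: 230.82 − 3.52×42.1673 = 82.3911.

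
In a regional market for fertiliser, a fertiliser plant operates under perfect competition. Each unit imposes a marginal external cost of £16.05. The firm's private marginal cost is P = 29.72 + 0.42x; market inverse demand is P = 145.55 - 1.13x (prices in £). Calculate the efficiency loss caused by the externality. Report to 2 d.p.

DWL = £83.10

Market equilibrium (private): 29.72 + 0.42x = 145.55 - 1.13x → x_m = 74.7290.
Social marginal cost = private MC + MEC = 45.77 + 0.42x.
Set SMC = demand: 45.77 + 0.42x = 145.55 - 1.13x → x* = 64.3742.
The loss is the area between SMC and demand from x* to x_m; with linear curves that's a triangle of height MEC(x_m).
DWL = ½ × 10.3548 × 16.0500 = 83.0973.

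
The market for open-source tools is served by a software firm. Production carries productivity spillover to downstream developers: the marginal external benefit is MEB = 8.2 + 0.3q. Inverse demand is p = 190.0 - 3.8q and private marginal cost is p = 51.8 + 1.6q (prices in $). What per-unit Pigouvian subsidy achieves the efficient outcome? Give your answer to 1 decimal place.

Social marginal cost = private MC − MEB = 43.6 + 1.3q.
Set SMC = demand: 43.6 + 1.3q = 190.0 - 3.8q → q* = 28.7059.
The Pigouvian subsidy equals MEB at q*: 8.2 + 0.3×28.7059 = 16.8118.

subsidy = $16.8 per unit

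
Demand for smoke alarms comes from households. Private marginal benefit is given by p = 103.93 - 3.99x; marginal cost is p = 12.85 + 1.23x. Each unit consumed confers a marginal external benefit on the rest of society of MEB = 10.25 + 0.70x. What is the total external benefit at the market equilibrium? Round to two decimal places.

Market equilibrium (private): 12.85 + 1.23x = 103.93 - 3.99x → x_m = 17.4483.
Total external benefit = ∫₀^{x_m} (10.25 + 0.70x) dx = 10.25×17.4483 + ½×0.70×17.4483² = 285.4002.

285.40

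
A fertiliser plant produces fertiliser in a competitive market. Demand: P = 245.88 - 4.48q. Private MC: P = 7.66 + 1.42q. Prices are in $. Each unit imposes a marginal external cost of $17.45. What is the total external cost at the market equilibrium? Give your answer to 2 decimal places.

$704.57

Market equilibrium (private): 7.66 + 1.42q = 245.88 - 4.48q → q_m = 40.3763.
Total external cost = MEC × q_m = 17.45 × 40.3763 = 704.5664.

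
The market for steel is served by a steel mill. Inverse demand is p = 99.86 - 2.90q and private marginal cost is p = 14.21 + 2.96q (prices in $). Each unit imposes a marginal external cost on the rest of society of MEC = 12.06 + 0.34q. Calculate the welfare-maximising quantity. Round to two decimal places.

Social marginal cost = private MC + MEC = 26.27 + 3.30q.
Set SMC = demand: 26.27 + 3.30q = 99.86 - 2.90q → q* = 11.8694.

q* = 11.87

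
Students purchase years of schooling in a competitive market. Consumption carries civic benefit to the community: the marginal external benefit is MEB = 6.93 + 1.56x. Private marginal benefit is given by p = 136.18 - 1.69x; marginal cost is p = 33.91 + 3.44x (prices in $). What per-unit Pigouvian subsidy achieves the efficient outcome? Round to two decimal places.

subsidy = $54.65 per unit

Social marginal benefit = demand + MEB = 143.11 - 0.13x.
Set SMB = MC: 143.11 - 0.13x = 33.91 + 3.44x → x* = 30.5882.
The Pigouvian subsidy equals MEB at x*: 6.93 + 1.56×30.5882 = 54.6476.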